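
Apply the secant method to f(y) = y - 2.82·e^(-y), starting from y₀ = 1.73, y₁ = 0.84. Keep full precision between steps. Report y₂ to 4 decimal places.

f(y_0) = 1.230058, f(y_1) = -0.377424
y_2 = 0.840000 - (-0.377424)·(0.840000 - 1.730000)/(-0.377424 - (1.230058)) = 1.048965; f(y_2) = 0.061118

1.0490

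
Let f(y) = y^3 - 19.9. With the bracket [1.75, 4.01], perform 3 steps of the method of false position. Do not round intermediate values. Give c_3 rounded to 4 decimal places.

2.6531

False-position update: c = (a·f(b) − b·f(a))/(f(b) − f(a)); replace the endpoint whose sign matches f(c).
f(1.750000) = -14.540625, f(4.010000) = 44.581201
step 1: c = 2.305832, f(c) = -7.640209 < 0 → new bracket [2.305832, 4.010000]
step 2: c = 2.555159, f(c) = -3.217782 < 0 → new bracket [2.555159, 4.010000]
step 3: c = 2.653098, f(c) = -1.225042 < 0 → new bracket [2.653098, 4.010000]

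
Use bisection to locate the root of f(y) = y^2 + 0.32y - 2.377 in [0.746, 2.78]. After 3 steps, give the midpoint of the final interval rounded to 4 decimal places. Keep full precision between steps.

1.3816

f(0.746000) = -1.581764, f(2.780000) = 6.241000 (opposite signs)
step 1: m = 1.763000, f(m) = 1.295329 > 0 → root in [0.746000, 1.763000]
step 2: m = 1.254500, f(m) = -0.401790 < 0 → root in [1.254500, 1.763000]
step 3: m = 1.508750, f(m) = 0.382127 > 0 → root in [1.254500, 1.508750]
Midpoint of [1.254500, 1.508750] = 1.381625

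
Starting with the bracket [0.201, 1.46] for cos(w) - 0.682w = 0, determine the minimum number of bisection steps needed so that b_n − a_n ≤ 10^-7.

24

Initial width b − a = 1.46 − 0.201 = 1.259000.
After n steps the width is (b−a)/2^n; need (b−a)/2^n ≤ 10^-7.
So n ≥ log₂(1.259000/10^-7) = log₂(12590000.0000) ≈ 23.5858.
Hence n = 24.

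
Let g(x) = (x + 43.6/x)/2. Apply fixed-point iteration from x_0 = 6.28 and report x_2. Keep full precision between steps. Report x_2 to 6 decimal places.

6.603035

x_1 = g(6.280000) = 6.611338
x_2 = g(6.611338) = 6.603035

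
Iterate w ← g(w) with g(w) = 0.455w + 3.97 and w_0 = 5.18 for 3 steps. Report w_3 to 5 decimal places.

7.08618

w_1 = g(5.180000) = 6.326900
w_2 = g(6.326900) = 6.848740
w_3 = g(6.848740) = 7.086176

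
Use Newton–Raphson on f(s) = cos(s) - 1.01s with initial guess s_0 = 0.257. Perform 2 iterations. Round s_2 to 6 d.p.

0.736053

f'(s) = -sin(s) - 1.01
s_0 = 0.257000: f = 0.707587, f' = -1.264180 → s_1 = 0.257000 - (0.707587)/(-1.264180) = 0.816720
s_1 = 0.816720: f = -0.140271, f' = -1.738904 → s_2 = 0.816720 - (-0.140271)/(-1.738904) = 0.736053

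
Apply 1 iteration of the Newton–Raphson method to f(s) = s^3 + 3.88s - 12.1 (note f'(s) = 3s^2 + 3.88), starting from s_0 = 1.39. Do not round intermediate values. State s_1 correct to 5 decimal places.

1.80557

Newton update: s ← s − f(s)/f'(s).
s_0 = 1.390000: f = -4.021181, f' = 9.676300 → s_1 = 1.390000 - (-4.021181)/(9.676300) = 1.805570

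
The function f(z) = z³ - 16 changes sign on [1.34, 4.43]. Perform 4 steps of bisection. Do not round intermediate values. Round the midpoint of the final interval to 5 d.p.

2.59531

f(1.340000) = -13.593896, f(4.430000) = 70.938307 (opposite signs)
step 1: m = 2.885000, f(m) = 8.012504 > 0 → root in [1.340000, 2.885000]
step 2: m = 2.112500, f(m) = -6.572639 < 0 → root in [2.112500, 2.885000]
step 3: m = 2.498750, f(m) = -0.398426 < 0 → root in [2.498750, 2.885000]
step 4: m = 2.691875, f(m) = 3.505840 > 0 → root in [2.498750, 2.691875]
Midpoint of [2.498750, 2.691875] = 2.595312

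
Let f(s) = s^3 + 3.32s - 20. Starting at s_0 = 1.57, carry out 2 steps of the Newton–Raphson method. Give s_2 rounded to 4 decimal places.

2.3351

f'(s) = 3s^2 + 3.32
s_0 = 1.570000: f = -10.917707, f' = 10.714700 → s_1 = 1.570000 - (-10.917707)/(10.714700) = 2.588947
s_1 = 2.588947: f = 5.948091, f' = 23.427933 → s_2 = 2.588947 - (5.948091)/(23.427933) = 2.335058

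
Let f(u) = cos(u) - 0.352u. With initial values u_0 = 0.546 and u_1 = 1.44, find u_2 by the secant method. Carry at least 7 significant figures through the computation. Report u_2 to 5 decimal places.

1.11604

f(u_0) = 0.662416, f(u_1) = -0.376456
u_2 = 1.440000 - (-0.376456)·(1.440000 - 0.546000)/(-0.376456 - (0.662416)) = 1.116041; f(u_2) = 0.046396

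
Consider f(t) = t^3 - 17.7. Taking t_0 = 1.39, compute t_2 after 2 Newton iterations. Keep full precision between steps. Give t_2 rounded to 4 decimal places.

f'(t) = 3t^2
t_0 = 1.390000: f = -15.014381, f' = 5.796300 → t_1 = 1.390000 - (-15.014381)/(5.796300) = 3.980339
t_1 = 3.980339: f = 45.360895, f' = 47.529292 → t_2 = 3.980339 - (45.360895)/(47.529292) = 3.025961

3.0260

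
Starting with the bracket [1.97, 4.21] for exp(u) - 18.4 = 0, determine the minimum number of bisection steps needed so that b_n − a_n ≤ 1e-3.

Initial width b − a = 4.21 − 1.97 = 2.240000.
After n steps the width is (b−a)/2^n; need (b−a)/2^n ≤ 1e-3.
So n ≥ log₂(2.240000/1e-3) = log₂(2240.0000) ≈ 11.1293.
Hence n = 12.

12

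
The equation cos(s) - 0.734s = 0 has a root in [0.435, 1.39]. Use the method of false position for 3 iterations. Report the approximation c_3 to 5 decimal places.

False-position update: c = (a·f(b) − b·f(a))/(f(b) − f(a)); replace the endpoint whose sign matches f(c).
f(0.435000) = 0.587580, f(1.390000) = -0.840447
step 1: c = 0.827947, f(c) = 0.068676 > 0 → new bracket [0.827947, 1.390000]
step 2: c = 0.870405, f(c) = 0.005639 > 0 → new bracket [0.870405, 1.390000]
step 3: c = 0.873868, f(c) = 0.000446 > 0 → new bracket [0.873868, 1.390000]

0.87387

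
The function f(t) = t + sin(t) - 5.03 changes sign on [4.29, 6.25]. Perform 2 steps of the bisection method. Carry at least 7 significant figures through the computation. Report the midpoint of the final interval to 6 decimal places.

f(4.290000) = -1.652112, f(6.250000) = 1.186821 (opposite signs)
step 1: m = 5.270000, f(m) = -0.608522 < 0 → root in [5.270000, 6.250000]
step 2: m = 5.760000, f(m) = 0.230358 > 0 → root in [5.270000, 5.760000]
Midpoint of [5.270000, 5.760000] = 5.515000

5.515000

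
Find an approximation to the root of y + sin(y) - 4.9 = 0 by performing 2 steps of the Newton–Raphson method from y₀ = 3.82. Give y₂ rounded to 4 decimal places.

7.7110

f'(y) = 1 + cos(y)
y_0 = 3.820000: f = -1.707554, f' = 0.221427 → y_1 = 3.820000 - (-1.707554)/(0.221427) = 11.531594
y_1 = 11.531594: f = 5.771846, f' = 1.510718 → y_2 = 11.531594 - (5.771846)/(1.510718) = 7.710997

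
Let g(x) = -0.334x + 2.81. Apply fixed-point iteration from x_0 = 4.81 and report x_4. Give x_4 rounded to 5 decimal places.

x_1 = g(4.810000) = 1.203460
x_2 = g(1.203460) = 2.408044
x_3 = g(2.408044) = 2.005713
x_4 = g(2.005713) = 2.140092

2.14009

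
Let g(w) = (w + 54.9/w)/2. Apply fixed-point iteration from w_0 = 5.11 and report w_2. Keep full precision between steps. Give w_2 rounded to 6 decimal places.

w_1 = g(5.110000) = 7.926820
w_2 = g(7.926820) = 7.426337

7.426337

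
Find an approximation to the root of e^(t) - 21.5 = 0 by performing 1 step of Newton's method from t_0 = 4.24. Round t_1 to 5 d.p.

3.54976

f'(t) = e^(t)
t_0 = 4.240000: f = 47.907852, f' = 69.407852 → t_1 = 4.240000 - (47.907852)/(69.407852) = 3.549763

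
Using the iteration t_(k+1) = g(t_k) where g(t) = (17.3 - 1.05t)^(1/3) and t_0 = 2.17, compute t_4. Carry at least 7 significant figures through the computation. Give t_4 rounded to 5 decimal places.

2.45112

t_1 = g(2.170000) = 2.467390
t_2 = g(2.467390) = 2.450173
t_3 = g(2.450173) = 2.451176
t_4 = g(2.451176) = 2.451118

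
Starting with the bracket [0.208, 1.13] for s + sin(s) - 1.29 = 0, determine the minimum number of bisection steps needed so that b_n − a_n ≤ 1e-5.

Initial width b − a = 1.13 − 0.208 = 0.922000.
After n steps the width is (b−a)/2^n; need (b−a)/2^n ≤ 1e-5.
So n ≥ log₂(0.922000/1e-5) = log₂(92200.0000) ≈ 16.4925.
Hence n = 17.

17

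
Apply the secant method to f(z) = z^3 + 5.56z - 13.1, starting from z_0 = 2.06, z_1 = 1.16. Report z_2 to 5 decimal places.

Secant update: z_(k+1) = z_k − f(z_k)·(z_k − z_(k-1))/(f(z_k) − f(z_(k-1))).
f(z_0) = 7.095416, f(z_1) = -5.089504
z_2 = 1.160000 - (-5.089504)·(1.160000 - 2.060000)/(-5.089504 - (7.095416)) = 1.535920; f(z_2) = -0.936974

1.53592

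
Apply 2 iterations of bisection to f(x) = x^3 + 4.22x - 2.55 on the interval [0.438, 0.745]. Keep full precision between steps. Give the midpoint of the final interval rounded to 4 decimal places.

f(0.438000) = -0.617612, f(0.745000) = 1.007394 (opposite signs)
step 1: m = 0.591500, f(m) = 0.153079 > 0 → root in [0.438000, 0.591500]
step 2: m = 0.514750, f(m) = -0.241363 < 0 → root in [0.514750, 0.591500]
Midpoint of [0.514750, 0.591500] = 0.553125

0.5531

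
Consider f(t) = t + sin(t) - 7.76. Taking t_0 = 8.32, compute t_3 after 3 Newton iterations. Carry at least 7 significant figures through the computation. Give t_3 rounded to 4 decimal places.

7.0583

Newton update: t ← t − f(t)/f'(t).
f'(t) = 1 + cos(t)
t_0 = 8.320000: f = 1.453364, f' = 0.550667 → t_1 = 8.320000 - (1.453364)/(0.550667) = 5.680721
t_1 = 5.680721: f = -2.645954, f' = 1.823942 → t_2 = 5.680721 - (-2.645954)/(1.823942) = 7.131400
t_2 = 7.131400: f = 0.121501, f' = 1.661323 → t_3 = 7.131400 - (0.121501)/(1.661323) = 7.058265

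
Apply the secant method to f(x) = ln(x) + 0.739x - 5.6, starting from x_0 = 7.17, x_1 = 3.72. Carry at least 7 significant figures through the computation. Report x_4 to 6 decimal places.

f(x_0) = 1.668536, f(x_1) = -1.537196
x_2 = 3.720000 - (-1.537196)·(3.720000 - 7.170000)/(-1.537196 - (1.668536)) = 5.374326; f(x_2) = 0.053261
x_3 = 5.374326 - (0.053261)·(5.374326 - 3.720000)/(0.053261 - (-1.537196)) = 5.318927; f(x_3) = 0.001959
x_4 = 5.318927 - (0.001959)·(5.318927 - 5.374326)/(0.001959 - (0.053261)) = 5.316812; f(x_4) = -0.000002

5.316812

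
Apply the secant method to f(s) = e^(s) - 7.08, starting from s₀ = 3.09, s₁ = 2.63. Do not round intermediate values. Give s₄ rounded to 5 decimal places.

Secant update: s_(k+1) = s_k − f(s_k)·(s_k − s_(k-1))/(f(s_k) − f(s_(k-1))).
f(s_0) = 14.897078, f(s_1) = 6.793770
s_2 = 2.630000 - (6.793770)·(2.630000 - 3.090000)/(6.793770 - (14.897078)) = 2.244338; f(s_2) = 2.354173
s_3 = 2.244338 - (2.354173)·(2.244338 - 2.630000)/(2.354173 - (6.793770)) = 2.039835; f(s_3) = 0.609339
s_4 = 2.039835 - (0.609339)·(2.039835 - 2.244338)/(0.609339 - (2.354173)) = 1.968417; f(s_4) = 0.079335

1.96842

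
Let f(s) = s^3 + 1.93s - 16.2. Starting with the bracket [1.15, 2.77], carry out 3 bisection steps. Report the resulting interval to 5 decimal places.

[2.16250, 2.36500]

f(1.150000) = -12.459625, f(2.770000) = 10.400033 (opposite signs)
step 1: m = 1.960000, f(m) = -4.887664 < 0 → root in [1.960000, 2.770000]
step 2: m = 2.365000, f(m) = 1.592427 > 0 → root in [1.960000, 2.365000]
step 3: m = 2.162500, f(m) = -1.913646 < 0 → root in [2.162500, 2.365000]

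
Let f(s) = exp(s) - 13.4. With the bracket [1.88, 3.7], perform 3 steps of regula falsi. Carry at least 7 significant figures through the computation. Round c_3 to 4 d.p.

2.5201

False-position update: c = (a·f(b) − b·f(a))/(f(b) − f(a)); replace the endpoint whose sign matches f(c).
f(1.880000) = -6.846495, f(3.700000) = 27.047304
step 1: c = 2.247637, f(c) = -3.934655 < 0 → new bracket [2.247637, 3.700000]
step 2: c = 2.432085, f(c) = -2.017413 < 0 → new bracket [2.432085, 3.700000]
step 3: c = 2.520092, f(c) = -0.970259 < 0 → new bracket [2.520092, 3.700000]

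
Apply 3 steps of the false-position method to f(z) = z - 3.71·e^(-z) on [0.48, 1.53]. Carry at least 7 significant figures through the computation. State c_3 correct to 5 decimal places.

f(0.480000) = -1.815686, f(1.530000) = 0.726653
step 1: c = 1.229888, f(c) = 0.145362 > 0 → new bracket [0.480000, 1.229888]
step 2: c = 1.174303, f(c) = 0.027786 > 0 → new bracket [0.480000, 1.174303]
step 3: c = 1.163838, f(c) = 0.005260 > 0 → new bracket [0.480000, 1.163838]

1.16384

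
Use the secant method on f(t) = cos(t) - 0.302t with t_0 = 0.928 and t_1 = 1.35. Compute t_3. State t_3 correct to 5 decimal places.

f(t_0) = 0.319180, f(t_1) = -0.188693
t_2 = 1.350000 - (-0.188693)·(1.350000 - 0.928000)/(-0.188693 - (0.319180)) = 1.193212; f(t_2) = 0.008326
t_3 = 1.193212 - (0.008326)·(1.193212 - 1.350000)/(0.008326 - (-0.188693)) = 1.199838; f(t_3) = 0.000158

1.19984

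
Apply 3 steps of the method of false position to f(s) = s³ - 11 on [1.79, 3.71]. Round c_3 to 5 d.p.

f(1.790000) = -5.264661, f(3.710000) = 40.064811
step 1: c = 2.012993, f(c) = -2.843070 < 0 → new bracket [2.012993, 3.710000]
step 2: c = 2.125436, f(c) = -1.398385 < 0 → new bracket [2.125436, 3.710000]
step 3: c = 2.178877, f(c) = -0.655768 < 0 → new bracket [2.178877, 3.710000]

2.17888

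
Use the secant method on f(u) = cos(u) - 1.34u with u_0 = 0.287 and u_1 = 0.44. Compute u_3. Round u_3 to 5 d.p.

f(u_0) = 0.574517, f(u_1) = 0.315152
u_2 = 0.440000 - (0.315152)·(0.440000 - 0.287000)/(0.315152 - (0.574517)) = 0.625908; f(u_2) = -0.028285
u_3 = 0.625908 - (-0.028285)·(0.625908 - 0.440000)/(-0.028285 - (0.315152)) = 0.610597; f(u_3) = 0.001106

0.61060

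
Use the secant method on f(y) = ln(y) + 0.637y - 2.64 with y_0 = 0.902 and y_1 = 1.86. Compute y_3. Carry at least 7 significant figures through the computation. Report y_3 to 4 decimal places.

f(y_0) = -2.168567, f(y_1) = -0.834604
y_2 = 1.860000 - (-0.834604)·(1.860000 - 0.902000)/(-0.834604 - (-2.168567)) = 2.459379; f(y_2) = -0.173466
y_3 = 2.459379 - (-0.173466)·(2.459379 - 1.860000)/(-0.173466 - (-0.834604)) = 2.616642; f(y_3) = -0.011307

2.6166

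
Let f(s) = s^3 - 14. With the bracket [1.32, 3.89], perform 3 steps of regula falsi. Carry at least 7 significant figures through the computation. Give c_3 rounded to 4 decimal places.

2.2938

f(1.320000) = -11.700032, f(3.890000) = 44.863869
step 1: c = 1.851595, f(c) = -7.651985 < 0 → new bracket [1.851595, 3.890000]
step 2: c = 2.148607, f(c) = -4.080929 < 0 → new bracket [2.148607, 3.890000]
step 3: c = 2.293801, f(c) = -1.931109 < 0 → new bracket [2.293801, 3.890000]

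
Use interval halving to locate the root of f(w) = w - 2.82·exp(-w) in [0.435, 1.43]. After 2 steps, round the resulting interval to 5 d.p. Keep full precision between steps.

f(0.435000) = -1.390286, f(1.430000) = 0.755149 (opposite signs)
step 1: m = 0.932500, f(m) = -0.177363 < 0 → root in [0.932500, 1.430000]
step 2: m = 1.181250, f(m) = 0.315806 > 0 → root in [0.932500, 1.181250]

[0.93250, 1.18125]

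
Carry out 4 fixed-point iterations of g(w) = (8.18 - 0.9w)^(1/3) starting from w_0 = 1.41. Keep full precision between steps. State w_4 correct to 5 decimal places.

1.86626

w_1 = g(1.410000) = 1.904789
w_2 = g(1.904789) = 1.862966
w_3 = g(1.862966) = 1.866574
w_4 = g(1.866574) = 1.866264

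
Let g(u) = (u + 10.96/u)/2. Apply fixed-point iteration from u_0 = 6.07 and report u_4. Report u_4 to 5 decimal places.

3.31059

u_1 = g(6.070000) = 3.937801
u_2 = g(3.937801) = 3.360540
u_3 = g(3.360540) = 3.310960
u_4 = g(3.310960) = 3.310589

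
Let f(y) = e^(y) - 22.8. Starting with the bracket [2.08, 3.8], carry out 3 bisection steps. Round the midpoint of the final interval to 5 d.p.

3.04750

f(2.080000) = -14.795531, f(3.800000) = 21.901184 (opposite signs)
step 1: m = 2.940000, f(m) = -3.884154 < 0 → root in [2.940000, 3.800000]
step 2: m = 3.370000, f(m) = 6.278527 > 0 → root in [2.940000, 3.370000]
step 3: m = 3.155000, f(m) = 0.653037 > 0 → root in [2.940000, 3.155000]
Midpoint of [2.940000, 3.155000] = 3.047500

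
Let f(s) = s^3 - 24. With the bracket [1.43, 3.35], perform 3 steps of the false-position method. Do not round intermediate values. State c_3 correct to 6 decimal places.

f(1.430000) = -21.075793, f(3.350000) = 13.595375
step 1: c = 2.597123, f(c) = -6.482278 < 0 → new bracket [2.597123, 3.350000]
step 2: c = 2.840197, f(c) = -1.088923 < 0 → new bracket [2.840197, 3.350000]
step 3: c = 2.878002, f(c) = -0.161811 < 0 → new bracket [2.878002, 3.350000]

2.878002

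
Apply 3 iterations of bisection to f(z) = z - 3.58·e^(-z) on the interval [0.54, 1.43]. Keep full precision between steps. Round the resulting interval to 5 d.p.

[1.09625, 1.20750]

f(0.540000) = -1.546239, f(1.430000) = 0.573274 (opposite signs)
step 1: m = 0.985000, f(m) = -0.351912 < 0 → root in [0.985000, 1.430000]
step 2: m = 1.207500, f(m) = 0.137282 > 0 → root in [0.985000, 1.207500]
step 3: m = 1.096250, f(m) = -0.099906 < 0 → root in [1.096250, 1.207500]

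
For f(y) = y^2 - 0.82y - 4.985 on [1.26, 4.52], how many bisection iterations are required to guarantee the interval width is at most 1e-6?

22

Initial width b − a = 4.52 − 1.26 = 3.260000.
After n steps the width is (b−a)/2^n; need (b−a)/2^n ≤ 1e-6.
So n ≥ log₂(3.260000/1e-6) = log₂(3260000.0000) ≈ 21.6364.
Hence n = 22.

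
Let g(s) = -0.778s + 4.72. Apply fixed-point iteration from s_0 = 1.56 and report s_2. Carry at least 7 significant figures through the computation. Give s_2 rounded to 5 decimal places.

1.99208

s_1 = g(1.560000) = 3.506320
s_2 = g(3.506320) = 1.992083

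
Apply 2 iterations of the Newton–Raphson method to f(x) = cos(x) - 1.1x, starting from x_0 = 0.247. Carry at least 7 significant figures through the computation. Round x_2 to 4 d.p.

0.6980

Newton update: x ← x − f(x)/f'(x).
f'(x) = -sin(x) - 1.1
x_0 = 0.247000: f = 0.697950, f' = -1.344496 → x_1 = 0.247000 - (0.697950)/(-1.344496) = 0.766117
x_1 = 0.766117: f = -0.122120, f' = -1.793342 → x_2 = 0.766117 - (-0.122120)/(-1.793342) = 0.698020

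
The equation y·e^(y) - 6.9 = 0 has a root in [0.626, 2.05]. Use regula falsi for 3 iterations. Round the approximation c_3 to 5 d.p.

1.47754

False-position update: c = (a·f(b) − b·f(a))/(f(b) − f(a)); replace the endpoint whose sign matches f(c).
f(0.626000) = -5.729308, f(2.050000) = 9.024197
step 1: c = 1.178990, f(c) = -3.067002 < 0 → new bracket [1.178990, 2.050000]
step 2: c = 1.399926, f(c) = -1.223437 < 0 → new bracket [1.399926, 2.050000]
step 3: c = 1.477537, f(c) = -0.425229 < 0 → new bracket [1.477537, 2.050000]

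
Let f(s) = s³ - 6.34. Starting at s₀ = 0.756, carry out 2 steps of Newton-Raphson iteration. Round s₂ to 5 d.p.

2.92080

Newton update: s ← s − f(s)/f'(s).
f'(s) = 3s²
s_0 = 0.756000: f = -5.907919, f' = 1.714608 → s_1 = 0.756000 - (-5.907919)/(1.714608) = 4.201638
s_1 = 4.201638: f = 67.834726, f' = 52.961290 → s_2 = 4.201638 - (67.834726)/(52.961290) = 2.920802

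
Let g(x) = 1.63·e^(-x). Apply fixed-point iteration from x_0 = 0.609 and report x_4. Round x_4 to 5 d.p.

0.70886

x_1 = g(0.609000) = 0.886548
x_2 = g(0.886548) = 0.671684
x_3 = g(0.671684) = 0.832682
x_4 = g(0.832682) = 0.708857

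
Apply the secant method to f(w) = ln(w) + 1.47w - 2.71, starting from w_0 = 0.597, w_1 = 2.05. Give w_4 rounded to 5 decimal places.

1.54682

Secant update: w_(k+1) = w_k − f(w_k)·(w_k − w_(k-1))/(f(w_k) − f(w_(k-1))).
f(w_0) = -2.348248, f(w_1) = 1.021340
w_2 = 2.050000 - (1.021340)·(2.050000 - 0.597000)/(1.021340 - (-2.348248)) = 1.609588; f(w_2) = 0.132073
w_3 = 1.609588 - (0.132073)·(1.609588 - 2.050000)/(0.132073 - (1.021340)) = 1.544179; f(w_3) = -0.005565
w_4 = 1.544179 - (-0.005565)·(1.544179 - 1.609588)/(-0.005565 - (0.132073)) = 1.546823; f(w_4) = 0.000034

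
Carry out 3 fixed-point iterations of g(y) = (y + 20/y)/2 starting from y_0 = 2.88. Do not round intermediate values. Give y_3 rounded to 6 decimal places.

4.472179

y_1 = g(2.880000) = 4.912222
y_2 = g(4.912222) = 4.491850
y_3 = g(4.491850) = 4.472179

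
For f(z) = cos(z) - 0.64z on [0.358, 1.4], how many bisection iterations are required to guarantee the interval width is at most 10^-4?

Initial width b − a = 1.4 − 0.358 = 1.042000.
After n steps the width is (b−a)/2^n; need (b−a)/2^n ≤ 10^-4.
So n ≥ log₂(1.042000/10^-4) = log₂(10420.0000) ≈ 13.3471.
Hence n = 14.

14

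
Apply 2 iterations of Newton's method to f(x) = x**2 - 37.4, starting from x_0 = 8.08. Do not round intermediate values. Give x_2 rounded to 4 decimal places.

f'(x) = 2x
x_0 = 8.080000: f = 27.886400, f' = 16.160000 → x_1 = 8.080000 - (27.886400)/(16.160000) = 6.354356
x_1 = 6.354356: f = 2.977846, f' = 12.708713 → x_2 = 6.354356 - (2.977846)/(12.708713) = 6.120041

6.1200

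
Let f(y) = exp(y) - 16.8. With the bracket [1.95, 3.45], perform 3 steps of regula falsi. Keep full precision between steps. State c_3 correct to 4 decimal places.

False-position update: c = (a·f(b) − b·f(a))/(f(b) − f(a)); replace the endpoint whose sign matches f(c).
f(1.950000) = -9.771312, f(3.450000) = 14.700392
step 1: c = 2.548935, f(c) = -4.006524 < 0 → new bracket [2.548935, 3.450000]
step 2: c = 2.741919, f(c) = -1.283260 < 0 → new bracket [2.741919, 3.450000]
step 3: c = 2.798768, f(c) = -0.375597 < 0 → new bracket [2.798768, 3.450000]

2.7988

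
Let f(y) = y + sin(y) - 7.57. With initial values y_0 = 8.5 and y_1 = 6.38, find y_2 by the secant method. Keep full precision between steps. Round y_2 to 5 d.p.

f(y_0) = 1.728487, f(y_1) = -1.093336
y_2 = 6.380000 - (-1.093336)·(6.380000 - 8.500000)/(-1.093336 - (1.728487)) = 7.201410; f(y_2) = 0.425934

7.20141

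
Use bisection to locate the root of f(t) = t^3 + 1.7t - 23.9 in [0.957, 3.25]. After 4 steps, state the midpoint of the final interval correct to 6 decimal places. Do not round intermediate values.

f(0.957000) = -21.396633, f(3.250000) = 15.953125 (opposite signs)
step 1: m = 2.103500, f(m) = -11.016668 < 0 → root in [2.103500, 3.250000]
step 2: m = 2.676750, f(m) = -0.170637 < 0 → root in [2.676750, 3.250000]
step 3: m = 2.963375, f(m) = 7.160886 > 0 → root in [2.676750, 2.963375]
step 4: m = 2.820063, f(m) = 3.321365 > 0 → root in [2.676750, 2.820063]
Midpoint of [2.676750, 2.820063] = 2.748406

2.748406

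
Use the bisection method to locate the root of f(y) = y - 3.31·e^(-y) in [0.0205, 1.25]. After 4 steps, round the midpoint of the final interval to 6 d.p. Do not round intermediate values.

1.134734

f(0.020500) = -3.222336, f(1.250000) = 0.301669 (opposite signs)
step 1: m = 0.635250, f(m) = -1.118398 < 0 → root in [0.635250, 1.250000]
step 2: m = 0.942625, f(m) = -0.346964 < 0 → root in [0.942625, 1.250000]
step 3: m = 1.096313, f(m) = -0.009561 < 0 → root in [1.096313, 1.250000]
step 4: m = 1.173156, f(m) = 0.149079 > 0 → root in [1.096313, 1.173156]
Midpoint of [1.096313, 1.173156] = 1.134734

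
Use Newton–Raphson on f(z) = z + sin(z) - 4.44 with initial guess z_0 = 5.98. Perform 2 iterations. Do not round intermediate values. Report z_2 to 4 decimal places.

5.2831

Newton update: z ← z − f(z)/f'(z).
f'(z) = 1 + cos(z)
z_0 = 5.980000: f = 1.241438, f' = 1.954390 → z_1 = 5.980000 - (1.241438)/(1.954390) = 5.344795
z_1 = 5.344795: f = 0.098188, f' = 1.591087 → z_2 = 5.344795 - (0.098188)/(1.591087) = 5.283084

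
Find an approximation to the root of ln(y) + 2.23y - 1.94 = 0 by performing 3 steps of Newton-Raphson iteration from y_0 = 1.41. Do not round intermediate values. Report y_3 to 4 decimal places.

0.9115

Newton update: y ← y − f(y)/f'(y).
f'(y) = 1/y + 2.23
y_0 = 1.410000: f = 1.547890, f' = 2.939220 → y_1 = 1.410000 - (1.547890)/(2.939220) = 0.883367
y_1 = 0.883367: f = -0.094106, f' = 3.362032 → y_2 = 0.883367 - (-0.094106)/(3.362032) = 0.911358
y_2 = 0.911358: f = -0.000492, f' = 3.327264 → y_3 = 0.911358 - (-0.000492)/(3.327264) = 0.911506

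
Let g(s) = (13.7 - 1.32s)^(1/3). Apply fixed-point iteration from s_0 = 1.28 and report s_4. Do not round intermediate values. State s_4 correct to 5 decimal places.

s_1 = g(1.280000) = 2.290090
s_2 = g(2.290090) = 2.202001
s_3 = g(2.202001) = 2.209966
s_4 = g(2.209966) = 2.209248

2.20925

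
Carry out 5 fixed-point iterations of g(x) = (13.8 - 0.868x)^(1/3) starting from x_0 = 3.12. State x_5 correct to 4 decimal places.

2.2781

x_1 = g(3.120000) = 2.230152
x_2 = g(2.230152) = 2.280761
x_3 = g(2.280761) = 2.277943
x_4 = g(2.277943) = 2.278100
x_5 = g(2.278100) = 2.278091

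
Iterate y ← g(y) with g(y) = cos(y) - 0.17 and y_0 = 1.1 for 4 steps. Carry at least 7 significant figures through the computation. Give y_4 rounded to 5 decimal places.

0.69088

y_1 = g(1.100000) = 0.283596
y_2 = g(0.283596) = 0.790055
y_3 = g(0.790055) = 0.533806
y_4 = g(0.533806) = 0.690877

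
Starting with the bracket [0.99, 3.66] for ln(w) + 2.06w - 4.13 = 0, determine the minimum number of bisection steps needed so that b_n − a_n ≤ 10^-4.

15

Initial width b − a = 3.66 − 0.99 = 2.670000.
After n steps the width is (b−a)/2^n; need (b−a)/2^n ≤ 10^-4.
So n ≥ log₂(2.670000/10^-4) = log₂(26700.0000) ≈ 14.7046.
Hence n = 15.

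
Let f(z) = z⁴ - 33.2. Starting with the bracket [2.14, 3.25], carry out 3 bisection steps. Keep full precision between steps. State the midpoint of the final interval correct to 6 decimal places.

2.348125

f(2.140000) = -12.227264, f(3.250000) = 78.366406 (opposite signs)
step 1: m = 2.695000, f(m) = 19.551532 > 0 → root in [2.140000, 2.695000]
step 2: m = 2.417500, f(m) = 0.955916 > 0 → root in [2.140000, 2.417500]
step 3: m = 2.278750, f(m) = -6.235850 < 0 → root in [2.278750, 2.417500]
Midpoint of [2.278750, 2.417500] = 2.348125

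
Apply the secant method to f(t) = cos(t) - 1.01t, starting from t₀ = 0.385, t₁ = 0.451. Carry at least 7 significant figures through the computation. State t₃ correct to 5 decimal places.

f(t_0) = 0.537948, f(t_1) = 0.444502
t_2 = 0.451000 - (0.444502)·(0.451000 - 0.385000)/(0.444502 - (0.537948)) = 0.764945; f(t_2) = -0.051174
t_3 = 0.764945 - (-0.051174)·(0.764945 - 0.451000)/(-0.051174 - (0.444502)) = 0.732533; f(t_3) = 0.003624

0.73253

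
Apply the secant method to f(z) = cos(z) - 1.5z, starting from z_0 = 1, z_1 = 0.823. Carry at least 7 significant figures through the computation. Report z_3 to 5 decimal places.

0.56439

f(z_0) = -0.959698, f(z_1) = -0.554475
z_2 = 0.823000 - (-0.554475)·(0.823000 - 1.000000)/(-0.554475 - (-0.959698)) = 0.580807; f(z_2) = -0.035190
z_3 = 0.580807 - (-0.035190)·(0.580807 - 0.823000)/(-0.035190 - (-0.554475)) = 0.564394; f(z_3) = -0.001679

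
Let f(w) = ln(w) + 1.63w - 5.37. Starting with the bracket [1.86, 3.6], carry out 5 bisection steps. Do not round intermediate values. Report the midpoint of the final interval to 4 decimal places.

2.7028

f(1.860000) = -1.717624, f(3.600000) = 1.778934 (opposite signs)
step 1: m = 2.730000, f(m) = 0.084202 > 0 → root in [1.860000, 2.730000]
step 2: m = 2.295000, f(m) = -0.798417 < 0 → root in [2.295000, 2.730000]
step 3: m = 2.512500, f(m) = -0.353347 < 0 → root in [2.512500, 2.730000]
step 4: m = 2.621250, f(m) = -0.133711 < 0 → root in [2.621250, 2.730000]
step 5: m = 2.675625, f(m) = -0.024548 < 0 → root in [2.675625, 2.730000]
Midpoint of [2.675625, 2.730000] = 2.702813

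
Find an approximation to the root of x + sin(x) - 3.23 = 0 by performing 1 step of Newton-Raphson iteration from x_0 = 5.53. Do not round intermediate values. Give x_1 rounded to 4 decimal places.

f'(x) = 1 + cos(x)
x_0 = 5.530000: f = 1.616034, f' = 1.729514 → x_1 = 5.530000 - (1.616034)/(1.729514) = 4.595614

4.5956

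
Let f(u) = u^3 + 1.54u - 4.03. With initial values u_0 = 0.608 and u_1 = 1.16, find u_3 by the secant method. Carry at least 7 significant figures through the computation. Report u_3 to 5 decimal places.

f(u_0) = -2.868924, f(u_1) = -0.682704
u_2 = 1.160000 - (-0.682704)·(1.160000 - 0.608000)/(-0.682704 - (-2.868924)) = 1.332376; f(u_2) = 0.387129
u_3 = 1.332376 - (0.387129)·(1.332376 - 1.160000)/(0.387129 - (-0.682704)) = 1.270000; f(u_3) = -0.025815

1.27000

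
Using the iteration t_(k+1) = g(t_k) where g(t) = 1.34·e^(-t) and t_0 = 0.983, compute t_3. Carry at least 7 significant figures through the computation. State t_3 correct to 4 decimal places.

t_1 = g(0.983000) = 0.501410
t_2 = g(0.501410) = 0.811606
t_3 = g(0.811606) = 0.595153

0.5952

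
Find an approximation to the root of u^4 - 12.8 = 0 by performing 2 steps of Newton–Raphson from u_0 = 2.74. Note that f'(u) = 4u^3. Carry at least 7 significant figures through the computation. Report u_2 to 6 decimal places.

1.954160

u_0 = 2.740000: f = 43.564058, f' = 82.283296 → u_1 = 2.740000 - (43.564058)/(82.283296) = 2.210560
u_1 = 2.210560: f = 11.078626, f' = 43.208281 → u_2 = 2.210560 - (11.078626)/(43.208281) = 1.954160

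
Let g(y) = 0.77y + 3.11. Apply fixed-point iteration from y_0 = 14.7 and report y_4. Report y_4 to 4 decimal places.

y_1 = g(14.700000) = 14.429000
y_2 = g(14.429000) = 14.220330
y_3 = g(14.220330) = 14.059654
y_4 = g(14.059654) = 13.935934

13.9359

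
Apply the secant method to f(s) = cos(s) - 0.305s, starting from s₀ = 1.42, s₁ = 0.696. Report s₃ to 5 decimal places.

Secant update: s_(k+1) = s_k − f(s_k)·(s_k − s_(k-1))/(f(s_k) − f(s_(k-1))).
f(s_0) = -0.282875, f(s_1) = 0.555133
s_2 = 0.696000 - (0.555133)·(0.696000 - 1.420000)/(0.555133 - (-0.282875)) = 1.175609; f(s_2) = 0.026420
s_3 = 1.175609 - (0.026420)·(1.175609 - 0.696000)/(0.026420 - (0.555133)) = 1.199576; f(s_3) = -0.003117

1.19958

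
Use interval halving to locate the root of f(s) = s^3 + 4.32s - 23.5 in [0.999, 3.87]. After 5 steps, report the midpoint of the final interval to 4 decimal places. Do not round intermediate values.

2.3896

f(0.999000) = -18.187317, f(3.870000) = 51.179003 (opposite signs)
step 1: m = 2.434500, f(m) = 1.445811 > 0 → root in [0.999000, 2.434500]
step 2: m = 1.716750, f(m) = -11.023982 < 0 → root in [1.716750, 2.434500]
step 3: m = 2.075625, f(m) = -5.591053 < 0 → root in [2.075625, 2.434500]
step 4: m = 2.255063, f(m) = -2.290445 < 0 → root in [2.255063, 2.434500]
step 5: m = 2.344781, f(m) = -0.478940 < 0 → root in [2.344781, 2.434500]
Midpoint of [2.344781, 2.434500] = 2.389641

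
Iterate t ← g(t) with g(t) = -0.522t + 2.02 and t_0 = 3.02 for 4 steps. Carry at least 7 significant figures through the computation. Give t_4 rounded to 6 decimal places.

t_1 = g(3.020000) = 0.443560
t_2 = g(0.443560) = 1.788462
t_3 = g(1.788462) = 1.086423
t_4 = g(1.086423) = 1.452887

1.452887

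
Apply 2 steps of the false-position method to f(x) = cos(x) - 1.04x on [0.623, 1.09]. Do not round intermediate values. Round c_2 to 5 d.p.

f(0.623000) = 0.164212, f(1.090000) = -0.671115
step 1: c = 0.714805, f(c) = 0.011824 > 0 → new bracket [0.714805, 1.090000]
step 2: c = 0.721301, f(c) = 0.000795 > 0 → new bracket [0.721301, 1.090000]

0.72130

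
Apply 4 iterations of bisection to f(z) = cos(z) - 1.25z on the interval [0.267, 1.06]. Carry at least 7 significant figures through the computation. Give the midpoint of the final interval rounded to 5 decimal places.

f(0.267000) = 0.630817, f(1.060000) = -0.836128 (opposite signs)
step 1: m = 0.663500, f(m) = -0.041534 < 0 → root in [0.267000, 0.663500]
step 2: m = 0.465250, f(m) = 0.312147 > 0 → root in [0.465250, 0.663500]
step 3: m = 0.564375, f(m) = 0.139454 > 0 → root in [0.564375, 0.663500]
step 4: m = 0.613938, f(m) = 0.049964 > 0 → root in [0.613938, 0.663500]
Midpoint of [0.613938, 0.663500] = 0.638719

0.63872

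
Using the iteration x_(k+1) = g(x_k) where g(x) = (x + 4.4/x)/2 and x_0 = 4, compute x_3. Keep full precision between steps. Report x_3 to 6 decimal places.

x_1 = g(4.000000) = 2.550000
x_2 = g(2.550000) = 2.137745
x_3 = g(2.137745) = 2.097994

2.097994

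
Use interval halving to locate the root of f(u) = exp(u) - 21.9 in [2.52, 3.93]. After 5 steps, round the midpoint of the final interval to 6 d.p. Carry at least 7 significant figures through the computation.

f(2.520000) = -9.471403, f(3.930000) = 29.006978 (opposite signs)
step 1: m = 3.225000, f(m) = 3.253574 > 0 → root in [2.520000, 3.225000]
step 2: m = 2.872500, f(m) = -4.218834 < 0 → root in [2.872500, 3.225000]
step 3: m = 3.048750, f(m) = -0.811033 < 0 → root in [3.048750, 3.225000]
step 4: m = 3.136875, f(m) = 1.131780 > 0 → root in [3.048750, 3.136875]
step 5: m = 3.092812, f(m) = 0.138976 > 0 → root in [3.048750, 3.092812]
Midpoint of [3.048750, 3.092812] = 3.070781

3.070781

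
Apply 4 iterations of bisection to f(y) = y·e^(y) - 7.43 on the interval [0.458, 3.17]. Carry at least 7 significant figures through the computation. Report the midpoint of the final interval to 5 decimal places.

f(0.458000) = -6.705944, f(3.170000) = 68.039725 (opposite signs)
step 1: m = 1.814000, f(m) = 3.698778 > 0 → root in [0.458000, 1.814000]
step 2: m = 1.136000, f(m) = -3.892171 < 0 → root in [1.136000, 1.814000]
step 3: m = 1.475000, f(m) = -0.982722 < 0 → root in [1.475000, 1.814000]
step 4: m = 1.644500, f(m) = 1.085912 > 0 → root in [1.475000, 1.644500]
Midpoint of [1.475000, 1.644500] = 1.559750

1.55975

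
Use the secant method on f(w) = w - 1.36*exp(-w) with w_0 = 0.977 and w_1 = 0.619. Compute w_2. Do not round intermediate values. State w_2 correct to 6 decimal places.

f(w_0) = 0.465043, f(w_1) = -0.113336
w_2 = 0.619000 - (-0.113336)·(0.619000 - 0.977000)/(-0.113336 - (0.465043)) = 0.689152; f(w_2) = 0.006430

0.689152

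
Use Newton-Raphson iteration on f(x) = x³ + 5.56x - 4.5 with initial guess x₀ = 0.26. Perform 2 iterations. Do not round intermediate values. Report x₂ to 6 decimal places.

0.738043

f'(x) = 3x² + 5.56
x_0 = 0.260000: f = -3.036824, f' = 5.762800 → x_1 = 0.260000 - (-3.036824)/(5.762800) = 0.786970
x_1 = 0.786970: f = 0.362943, f' = 7.417966 → x_2 = 0.786970 - (0.362943)/(7.417966) = 0.738043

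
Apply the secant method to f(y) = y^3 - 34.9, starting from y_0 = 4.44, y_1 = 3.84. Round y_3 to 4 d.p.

3.2908

f(y_0) = 52.628384, f(y_1) = 21.723104
y_2 = 3.840000 - (21.723104)·(3.840000 - 4.440000)/(21.723104 - (52.628384)) = 3.418264; f(y_2) = 5.040812
y_3 = 3.418264 - (5.040812)·(3.418264 - 3.840000)/(5.040812 - (21.723104)) = 3.290830; f(y_3) = 0.738256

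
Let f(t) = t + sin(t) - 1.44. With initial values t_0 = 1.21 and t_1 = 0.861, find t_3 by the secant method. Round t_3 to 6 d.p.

f(t_0) = 0.705616, f(t_1) = 0.179495
t_2 = 0.861000 - (0.179495)·(0.861000 - 1.210000)/(0.179495 - (0.705616)) = 0.741933; f(t_2) = -0.022353
t_3 = 0.741933 - (-0.022353)·(0.741933 - 0.861000)/(-0.022353 - (0.179495)) = 0.755119; f(t_3) = 0.000494

0.755119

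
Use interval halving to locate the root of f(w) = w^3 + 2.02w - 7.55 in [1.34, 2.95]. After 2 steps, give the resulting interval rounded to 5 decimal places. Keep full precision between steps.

f(1.340000) = -2.437096, f(2.950000) = 24.081375 (opposite signs)
step 1: m = 2.145000, f(m) = 6.652099 > 0 → root in [1.340000, 2.145000]
step 2: m = 1.742500, f(m) = 1.260614 > 0 → root in [1.340000, 1.742500]

[1.34000, 1.74250]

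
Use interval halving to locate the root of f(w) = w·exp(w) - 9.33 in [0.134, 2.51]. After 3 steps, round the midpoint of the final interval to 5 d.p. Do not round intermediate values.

f(0.134000) = -9.176785, f(2.510000) = 21.555374 (opposite signs)
step 1: m = 1.322000, f(m) = -4.371289 < 0 → root in [1.322000, 2.510000]
step 2: m = 1.916000, f(m) = 3.686785 > 0 → root in [1.322000, 1.916000]
step 3: m = 1.619000, f(m) = -1.157224 < 0 → root in [1.619000, 1.916000]
Midpoint of [1.619000, 1.916000] = 1.767500

1.76750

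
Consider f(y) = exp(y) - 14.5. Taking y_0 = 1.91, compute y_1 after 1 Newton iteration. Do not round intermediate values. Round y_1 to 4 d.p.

f'(y) = exp(y)
y_0 = 1.910000: f = -7.746911, f' = 6.753089 → y_1 = 1.910000 - (-7.746911)/(6.753089) = 3.057166

3.0572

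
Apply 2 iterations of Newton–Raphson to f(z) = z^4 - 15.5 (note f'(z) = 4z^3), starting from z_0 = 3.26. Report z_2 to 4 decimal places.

z_0 = 3.260000: f = 97.445882, f' = 138.583904 → z_1 = 3.260000 - (97.445882)/(138.583904) = 2.556846
z_1 = 2.556846: f = 27.238376, f' = 66.861097 → z_2 = 2.556846 - (27.238376)/(66.861097) = 2.149458

2.1495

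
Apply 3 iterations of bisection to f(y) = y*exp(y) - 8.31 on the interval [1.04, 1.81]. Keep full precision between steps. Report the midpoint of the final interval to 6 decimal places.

1.665625

f(1.040000) = -5.367614, f(1.810000) = 2.749910 (opposite signs)
step 1: m = 1.425000, f(m) = -2.385053 < 0 → root in [1.425000, 1.810000]
step 2: m = 1.617500, f(m) = -0.157034 < 0 → root in [1.617500, 1.810000]
step 3: m = 1.713750, f(m) = 1.200857 > 0 → root in [1.617500, 1.713750]
Midpoint of [1.617500, 1.713750] = 1.665625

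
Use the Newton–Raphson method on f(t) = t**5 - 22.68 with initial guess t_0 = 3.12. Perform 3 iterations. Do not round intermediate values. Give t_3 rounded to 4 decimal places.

f'(t) = 5t**4
t_0 = 3.120000: f = 272.966655, f' = 473.792717 → t_1 = 3.120000 - (272.966655)/(473.792717) = 2.543869
t_1 = 2.543869: f = 83.850446, f' = 209.386655 → t_2 = 2.543869 - (83.850446)/(209.386655) = 2.143412
t_2 = 2.143412: f = 22.560549, f' = 105.533976 → t_3 = 2.143412 - (22.560549)/(105.533976) = 1.929636

1.9296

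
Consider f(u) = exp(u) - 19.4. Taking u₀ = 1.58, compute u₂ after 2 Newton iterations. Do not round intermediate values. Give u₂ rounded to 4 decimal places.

3.7757

f'(u) = exp(u)
u_0 = 1.580000: f = -14.545044, f' = 4.854956 → u_1 = 1.580000 - (-14.545044)/(4.854956) = 4.575917
u_1 = 4.575917: f = 77.717045, f' = 97.117045 → u_2 = 4.575917 - (77.717045)/(97.117045) = 3.775676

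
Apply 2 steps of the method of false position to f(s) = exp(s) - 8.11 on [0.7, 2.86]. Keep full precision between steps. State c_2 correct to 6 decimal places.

1.900094

f(0.700000) = -6.096247, f(2.860000) = 9.351527
step 1: c = 1.552414, f(c) = -3.387144 < 0 → new bracket [1.552414, 2.860000]
step 2: c = 1.900094, f(c) = -1.423478 < 0 → new bracket [1.900094, 2.860000]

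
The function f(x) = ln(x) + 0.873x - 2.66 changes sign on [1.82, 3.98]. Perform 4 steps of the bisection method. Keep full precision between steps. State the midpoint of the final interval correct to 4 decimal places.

f(1.820000) = -0.472303, f(3.980000) = 2.195822 (opposite signs)
step 1: m = 2.900000, f(m) = 0.936411 > 0 → root in [1.820000, 2.900000]
step 2: m = 2.360000, f(m) = 0.258942 > 0 → root in [1.820000, 2.360000]
step 3: m = 2.090000, f(m) = -0.098266 < 0 → root in [2.090000, 2.360000]
step 4: m = 2.225000, f(m) = 0.082182 > 0 → root in [2.090000, 2.225000]
Midpoint of [2.090000, 2.225000] = 2.157500

2.1575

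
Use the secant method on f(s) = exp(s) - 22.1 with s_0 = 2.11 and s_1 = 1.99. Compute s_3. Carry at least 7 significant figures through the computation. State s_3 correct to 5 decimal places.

2.66439

Secant update: s_(k+1) = s_k − f(s_k)·(s_k − s_(k-1))/(f(s_k) − f(s_(k-1))).
f(s_0) = -13.851759, f(s_1) = -14.784466
s_2 = 1.990000 - (-14.784466)·(1.990000 - 2.110000)/(-14.784466 - (-13.851759)) = 3.892135; f(s_2) = 26.915440
s_3 = 3.892135 - (26.915440)·(3.892135 - 1.990000)/(26.915440 - (-14.784466)) = 2.664391; f(s_3) = -7.740793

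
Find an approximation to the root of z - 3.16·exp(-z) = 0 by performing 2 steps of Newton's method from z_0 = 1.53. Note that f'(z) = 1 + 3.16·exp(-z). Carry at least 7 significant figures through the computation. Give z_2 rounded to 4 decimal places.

z_0 = 1.530000: f = 0.845747, f' = 1.684253 → z_1 = 1.530000 - (0.845747)/(1.684253) = 1.027850
z_1 = 1.027850: f = -0.102720, f' = 2.130570 → z_2 = 1.027850 - (-0.102720)/(2.130570) = 1.076063

1.0761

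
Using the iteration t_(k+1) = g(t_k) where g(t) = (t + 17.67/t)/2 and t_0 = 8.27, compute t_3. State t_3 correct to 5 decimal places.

t_1 = g(8.270000) = 5.203319
t_2 = g(5.203319) = 4.299614
t_3 = g(4.299614) = 4.204643

4.20464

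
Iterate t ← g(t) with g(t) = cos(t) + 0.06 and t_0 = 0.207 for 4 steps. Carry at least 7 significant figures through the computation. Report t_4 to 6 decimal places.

0.679013

t_1 = g(0.207000) = 1.038652
t_2 = g(1.038652) = 0.567382
t_3 = g(0.567382) = 0.903311
t_4 = g(0.903311) = 0.679013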